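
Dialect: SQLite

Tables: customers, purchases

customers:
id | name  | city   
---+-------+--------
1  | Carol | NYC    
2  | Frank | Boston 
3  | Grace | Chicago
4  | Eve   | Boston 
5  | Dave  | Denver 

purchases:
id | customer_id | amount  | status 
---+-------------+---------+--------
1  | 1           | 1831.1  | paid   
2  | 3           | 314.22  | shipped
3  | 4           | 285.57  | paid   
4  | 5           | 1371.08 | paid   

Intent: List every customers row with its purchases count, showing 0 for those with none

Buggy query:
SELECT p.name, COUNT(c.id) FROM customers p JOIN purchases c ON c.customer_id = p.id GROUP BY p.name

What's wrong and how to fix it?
Bug: INNER JOIN drops customers rows that have no matching purchases rows

Fix: Use LEFT JOIN so parents without children still appear (COUNT(c.id) gives 0)

Corrected query:
SELECT p.name, COUNT(c.id) FROM customers p LEFT JOIN purchases c ON c.customer_id = p.id GROUP BY p.name

Result:
name  | COUNT(c.id)
------+------------
Carol | 1          
Dave  | 1          
Eve   | 1          
Frank | 0          
Grace | 1          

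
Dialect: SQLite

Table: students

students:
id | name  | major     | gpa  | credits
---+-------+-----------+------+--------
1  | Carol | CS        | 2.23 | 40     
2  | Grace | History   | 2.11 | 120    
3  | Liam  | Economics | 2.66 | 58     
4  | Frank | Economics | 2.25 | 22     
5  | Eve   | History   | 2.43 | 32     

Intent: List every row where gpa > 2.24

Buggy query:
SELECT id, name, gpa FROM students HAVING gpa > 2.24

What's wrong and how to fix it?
Bug: HAVING filters the output of aggregation, but this query has no GROUP BY and no aggregate functions, so SQLite rejects it (HAVING clause on a non-aggregate query); the condition here is per row

Fix: Replace HAVING with WHERE since the condition applies to individual rows

Corrected query:
SELECT id, name, gpa FROM students WHERE gpa > 2.24

Result:
id | name  | gpa 
---+-------+-----
3  | Liam  | 2.66
4  | Frank | 2.25
5  | Eve   | 2.43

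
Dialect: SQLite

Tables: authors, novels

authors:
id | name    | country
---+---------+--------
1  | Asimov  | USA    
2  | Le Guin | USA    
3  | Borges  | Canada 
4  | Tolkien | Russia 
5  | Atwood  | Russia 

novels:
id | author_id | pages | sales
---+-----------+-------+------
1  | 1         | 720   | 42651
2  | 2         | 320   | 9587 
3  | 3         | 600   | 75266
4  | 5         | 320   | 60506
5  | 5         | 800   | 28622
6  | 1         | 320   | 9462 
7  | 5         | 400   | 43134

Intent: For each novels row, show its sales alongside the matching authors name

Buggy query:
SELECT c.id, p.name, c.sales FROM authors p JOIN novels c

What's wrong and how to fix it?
Bug: JOIN with no ON clause produces a cartesian product; every novels row pairs with every authors row

Fix: Specify the join condition linking the foreign key to the parent id

Corrected query:
SELECT c.id, p.name, c.sales FROM authors p JOIN novels c ON c.author_id = p.id

Result:
id | name    | sales
---+---------+------
1  | Asimov  | 42651
2  | Le Guin | 9587 
3  | Borges  | 75266
4  | Atwood  | 60506
5  | Atwood  | 28622
6  | Asimov  | 9462 
7  | Atwood  | 43134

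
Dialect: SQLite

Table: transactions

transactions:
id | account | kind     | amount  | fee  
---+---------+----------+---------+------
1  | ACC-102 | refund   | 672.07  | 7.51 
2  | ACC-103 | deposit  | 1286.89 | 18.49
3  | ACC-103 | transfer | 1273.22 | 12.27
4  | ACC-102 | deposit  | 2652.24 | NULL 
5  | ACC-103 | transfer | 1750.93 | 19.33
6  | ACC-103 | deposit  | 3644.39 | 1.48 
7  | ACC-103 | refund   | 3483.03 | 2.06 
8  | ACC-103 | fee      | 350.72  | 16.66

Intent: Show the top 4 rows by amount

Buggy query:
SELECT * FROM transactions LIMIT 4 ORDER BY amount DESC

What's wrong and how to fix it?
Bug: ORDER BY cannot follow LIMIT; LIMIT is the final clause

Fix: Sort with ORDER BY, then apply LIMIT

Corrected query:
SELECT * FROM transactions ORDER BY amount DESC LIMIT 4

Result:
id | account | kind     | amount  | fee  
---+---------+----------+---------+------
6  | ACC-103 | deposit  | 3644.39 | 1.48 
7  | ACC-103 | refund   | 3483.03 | 2.06 
4  | ACC-102 | deposit  | 2652.24 | NULL 
5  | ACC-103 | transfer | 1750.93 | 19.33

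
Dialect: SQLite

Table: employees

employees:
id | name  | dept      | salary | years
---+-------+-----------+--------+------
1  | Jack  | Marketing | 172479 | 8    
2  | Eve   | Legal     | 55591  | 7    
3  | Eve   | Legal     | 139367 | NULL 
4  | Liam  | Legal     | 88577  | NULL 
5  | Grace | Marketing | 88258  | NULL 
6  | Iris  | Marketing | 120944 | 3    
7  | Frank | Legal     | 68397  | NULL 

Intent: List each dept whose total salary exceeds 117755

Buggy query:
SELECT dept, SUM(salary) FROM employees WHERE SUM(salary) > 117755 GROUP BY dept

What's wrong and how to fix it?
Bug: SUM(salary) is an aggregate, but WHERE filters rows before aggregation

Fix: Use HAVING (which filters groups after aggregation) instead of WHERE

Corrected query:
SELECT dept, SUM(salary) FROM employees GROUP BY dept HAVING SUM(salary) > 117755

Result:
dept      | SUM(salary)
----------+------------
Legal     | 351932     
Marketing | 381681     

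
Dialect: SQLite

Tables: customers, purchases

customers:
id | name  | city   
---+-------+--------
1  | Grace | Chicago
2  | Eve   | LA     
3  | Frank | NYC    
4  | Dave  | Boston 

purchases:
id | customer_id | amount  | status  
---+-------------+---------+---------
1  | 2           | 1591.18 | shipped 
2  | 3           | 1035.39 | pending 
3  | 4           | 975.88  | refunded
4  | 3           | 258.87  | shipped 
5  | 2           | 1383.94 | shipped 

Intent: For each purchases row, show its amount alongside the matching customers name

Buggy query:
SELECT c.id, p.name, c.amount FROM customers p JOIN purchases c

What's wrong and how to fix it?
Bug: Missing join condition: each purchases row is matched to all customers rows instead of just its own

Fix: Specify the join condition linking the foreign key to the parent id

Corrected query:
SELECT c.id, p.name, c.amount FROM customers p JOIN purchases c ON c.customer_id = p.id

Result:
id | name  | amount 
---+-------+--------
1  | Eve   | 1591.18
2  | Frank | 1035.39
3  | Dave  | 975.88 
4  | Frank | 258.87 
5  | Eve   | 1383.94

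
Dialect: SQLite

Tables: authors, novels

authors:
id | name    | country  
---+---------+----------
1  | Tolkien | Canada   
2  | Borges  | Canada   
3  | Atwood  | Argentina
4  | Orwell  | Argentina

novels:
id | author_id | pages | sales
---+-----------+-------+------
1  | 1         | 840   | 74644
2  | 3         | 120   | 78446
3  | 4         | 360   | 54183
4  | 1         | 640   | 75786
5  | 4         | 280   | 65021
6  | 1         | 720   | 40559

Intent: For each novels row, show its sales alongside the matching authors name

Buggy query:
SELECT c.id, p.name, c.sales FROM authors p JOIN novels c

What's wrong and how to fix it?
Bug: Missing join condition: each novels row is matched to all authors rows instead of just its own

Fix: Specify the join condition linking the foreign key to the parent id

Corrected query:
SELECT c.id, p.name, c.sales FROM authors p JOIN novels c ON c.author_id = p.id

Result:
id | name    | sales
---+---------+------
1  | Tolkien | 74644
2  | Atwood  | 78446
3  | Orwell  | 54183
4  | Tolkien | 75786
5  | Orwell  | 65021
6  | Tolkien | 40559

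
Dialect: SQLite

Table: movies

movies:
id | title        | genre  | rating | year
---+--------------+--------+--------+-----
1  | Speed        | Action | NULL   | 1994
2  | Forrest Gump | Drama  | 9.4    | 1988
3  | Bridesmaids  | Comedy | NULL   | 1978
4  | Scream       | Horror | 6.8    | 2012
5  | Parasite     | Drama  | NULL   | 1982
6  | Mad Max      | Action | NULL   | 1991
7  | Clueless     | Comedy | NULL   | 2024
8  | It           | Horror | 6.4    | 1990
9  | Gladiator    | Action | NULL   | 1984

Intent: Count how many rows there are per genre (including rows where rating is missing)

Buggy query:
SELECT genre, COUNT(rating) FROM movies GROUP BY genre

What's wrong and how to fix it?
Bug: COUNT(column) counts non-NULL values only; rows with NULL rating aren't counted

Fix: Replace COUNT(rating) with COUNT(*)

Corrected query:
SELECT genre, COUNT(*) FROM movies GROUP BY genre

Result:
genre  | COUNT(*)
-------+---------
Action | 3       
Comedy | 2       
Drama  | 2       
Horror | 2       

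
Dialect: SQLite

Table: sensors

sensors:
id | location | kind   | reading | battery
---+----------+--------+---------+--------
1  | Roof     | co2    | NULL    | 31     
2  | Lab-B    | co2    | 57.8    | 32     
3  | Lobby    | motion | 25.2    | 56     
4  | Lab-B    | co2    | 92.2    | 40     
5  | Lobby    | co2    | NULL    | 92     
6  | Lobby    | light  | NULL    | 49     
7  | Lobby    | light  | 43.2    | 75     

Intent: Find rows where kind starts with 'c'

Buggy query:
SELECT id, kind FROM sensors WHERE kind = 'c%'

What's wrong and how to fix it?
Bug: Wildcards only work with LIKE; '=' treats '%' as a literal character

Fix: Use LIKE for wildcard pattern matching

Corrected query:
SELECT id, kind FROM sensors WHERE kind LIKE 'c%'

Result:
id | kind
---+-----
1  | co2 
2  | co2 
4  | co2 
5  | co2 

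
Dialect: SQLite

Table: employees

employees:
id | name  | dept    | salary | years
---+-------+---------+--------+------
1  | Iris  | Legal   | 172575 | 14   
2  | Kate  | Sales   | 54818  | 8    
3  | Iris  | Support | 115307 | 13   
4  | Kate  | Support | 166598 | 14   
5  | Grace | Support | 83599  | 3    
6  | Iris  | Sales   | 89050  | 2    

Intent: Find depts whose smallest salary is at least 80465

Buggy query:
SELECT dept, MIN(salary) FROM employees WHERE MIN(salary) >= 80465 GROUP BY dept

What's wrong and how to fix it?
Bug: Aggregates like MIN are computed per group after WHERE runs

Fix: Use HAVING for the per-group MIN condition

Corrected query:
SELECT dept, MIN(salary) FROM employees GROUP BY dept HAVING MIN(salary) >= 80465

Result:
dept    | MIN(salary)
--------+------------
Legal   | 172575     
Support | 83599      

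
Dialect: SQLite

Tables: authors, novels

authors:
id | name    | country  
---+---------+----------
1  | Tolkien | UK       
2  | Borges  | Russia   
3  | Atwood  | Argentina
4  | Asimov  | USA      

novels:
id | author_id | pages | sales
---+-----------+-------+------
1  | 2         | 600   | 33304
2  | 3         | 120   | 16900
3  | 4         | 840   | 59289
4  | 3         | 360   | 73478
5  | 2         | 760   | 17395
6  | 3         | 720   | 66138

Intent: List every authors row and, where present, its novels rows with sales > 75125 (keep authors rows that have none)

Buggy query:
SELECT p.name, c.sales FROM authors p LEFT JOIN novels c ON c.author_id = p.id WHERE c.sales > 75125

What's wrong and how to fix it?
Bug: Filtering c.sales in WHERE discards the NULL rows produced by LEFT JOIN, turning it into an inner join

Fix: Move the right-table condition into the ON clause so unmatched parents are kept

Corrected query:
SELECT p.name, c.sales FROM authors p LEFT JOIN novels c ON c.author_id = p.id AND c.sales > 75125

Result:
name    | sales
--------+------
Tolkien | NULL 
Borges  | NULL 
Atwood  | NULL 
Asimov  | NULL 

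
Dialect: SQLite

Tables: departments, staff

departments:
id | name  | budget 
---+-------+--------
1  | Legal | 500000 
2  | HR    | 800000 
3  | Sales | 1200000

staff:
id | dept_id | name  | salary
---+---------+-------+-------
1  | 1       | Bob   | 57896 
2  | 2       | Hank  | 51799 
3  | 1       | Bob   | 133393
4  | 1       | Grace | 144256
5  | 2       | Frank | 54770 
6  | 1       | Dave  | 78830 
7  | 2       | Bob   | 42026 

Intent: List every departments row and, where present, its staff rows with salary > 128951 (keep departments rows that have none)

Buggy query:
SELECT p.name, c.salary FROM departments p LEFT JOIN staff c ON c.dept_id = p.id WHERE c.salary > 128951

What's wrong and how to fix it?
Bug: A WHERE condition on the right-hand table after LEFT JOIN drops unmatched parents

Fix: Put 'c.salary > 128951' in the JOIN's ON clause instead of WHERE

Corrected query:
SELECT p.name, c.salary FROM departments p LEFT JOIN staff c ON c.dept_id = p.id AND c.salary > 128951

Result:
name  | salary
------+-------
Legal | 133393
Legal | 144256
HR    | NULL  
Sales | NULL  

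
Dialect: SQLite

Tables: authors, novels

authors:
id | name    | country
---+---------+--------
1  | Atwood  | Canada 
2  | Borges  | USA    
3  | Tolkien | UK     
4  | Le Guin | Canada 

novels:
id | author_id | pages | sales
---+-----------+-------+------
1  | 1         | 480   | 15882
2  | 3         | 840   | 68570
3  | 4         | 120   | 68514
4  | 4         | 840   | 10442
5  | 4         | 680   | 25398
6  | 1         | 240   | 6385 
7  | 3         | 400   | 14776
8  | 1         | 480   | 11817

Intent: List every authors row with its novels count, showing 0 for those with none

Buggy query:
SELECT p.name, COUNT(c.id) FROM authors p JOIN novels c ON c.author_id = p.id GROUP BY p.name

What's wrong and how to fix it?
Bug: INNER JOIN drops authors rows that have no matching novels rows

Fix: Switch to LEFT JOIN to retain unmatched parent rows

Corrected query:
SELECT p.name, COUNT(c.id) FROM authors p LEFT JOIN novels c ON c.author_id = p.id GROUP BY p.name

Result:
name    | COUNT(c.id)
--------+------------
Atwood  | 3          
Borges  | 0          
Le Guin | 3          
Tolkien | 2          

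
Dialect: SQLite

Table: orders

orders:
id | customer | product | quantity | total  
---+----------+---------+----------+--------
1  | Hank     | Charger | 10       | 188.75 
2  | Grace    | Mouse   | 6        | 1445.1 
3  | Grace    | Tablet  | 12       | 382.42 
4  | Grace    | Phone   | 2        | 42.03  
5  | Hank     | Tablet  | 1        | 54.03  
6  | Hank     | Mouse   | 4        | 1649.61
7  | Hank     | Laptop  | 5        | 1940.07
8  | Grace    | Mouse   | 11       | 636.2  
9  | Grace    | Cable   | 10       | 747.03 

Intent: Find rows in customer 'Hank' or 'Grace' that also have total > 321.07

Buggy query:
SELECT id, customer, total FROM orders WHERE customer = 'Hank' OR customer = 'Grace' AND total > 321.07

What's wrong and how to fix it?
Bug: Without parentheses, AND is evaluated before OR, so the total filter only applies to the 'Grace' branch

Fix: Add parentheses around the OR so the AND applies to both alternatives

Corrected query:
SELECT id, customer, total FROM orders WHERE (customer = 'Hank' OR customer = 'Grace') AND total > 321.07

Result:
id | customer | total  
---+----------+--------
2  | Grace    | 1445.1 
3  | Grace    | 382.42 
6  | Hank     | 1649.61
7  | Hank     | 1940.07
8  | Grace    | 636.2  
9  | Grace    | 747.03 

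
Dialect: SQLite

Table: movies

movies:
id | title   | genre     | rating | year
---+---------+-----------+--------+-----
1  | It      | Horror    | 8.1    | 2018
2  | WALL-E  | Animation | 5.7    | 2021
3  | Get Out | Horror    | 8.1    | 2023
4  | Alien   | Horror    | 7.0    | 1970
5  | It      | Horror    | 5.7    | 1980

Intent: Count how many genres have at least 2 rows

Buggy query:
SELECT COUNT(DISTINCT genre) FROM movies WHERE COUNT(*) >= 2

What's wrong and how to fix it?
Bug: WHERE filters individual rows, not groups, so a group-level COUNT is invalid there

Fix: Group first with HAVING COUNT(*) >= 2, then COUNT the resulting groups

Corrected query:
SELECT COUNT(*) FROM (SELECT genre FROM movies GROUP BY genre HAVING COUNT(*) >= 2)

Result:
COUNT(*)
--------
1       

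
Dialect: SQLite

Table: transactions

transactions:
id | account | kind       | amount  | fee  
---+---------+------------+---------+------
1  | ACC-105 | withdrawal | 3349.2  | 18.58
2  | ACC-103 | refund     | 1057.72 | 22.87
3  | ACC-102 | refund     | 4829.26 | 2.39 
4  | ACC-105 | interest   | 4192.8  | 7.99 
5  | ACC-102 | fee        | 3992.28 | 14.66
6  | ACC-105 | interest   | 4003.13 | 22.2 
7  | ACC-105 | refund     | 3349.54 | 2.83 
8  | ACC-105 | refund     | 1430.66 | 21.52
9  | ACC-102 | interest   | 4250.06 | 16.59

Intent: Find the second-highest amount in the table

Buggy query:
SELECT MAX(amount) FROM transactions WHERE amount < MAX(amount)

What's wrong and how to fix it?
Bug: MAX(amount) on the right of the comparison is an aggregate-in-WHERE error

Fix: Put the inner MAX in a scalar subquery

Corrected query:
SELECT MAX(amount) FROM transactions WHERE amount < (SELECT MAX(amount) FROM transactions)

Result:
MAX(amount)
-----------
4250.06    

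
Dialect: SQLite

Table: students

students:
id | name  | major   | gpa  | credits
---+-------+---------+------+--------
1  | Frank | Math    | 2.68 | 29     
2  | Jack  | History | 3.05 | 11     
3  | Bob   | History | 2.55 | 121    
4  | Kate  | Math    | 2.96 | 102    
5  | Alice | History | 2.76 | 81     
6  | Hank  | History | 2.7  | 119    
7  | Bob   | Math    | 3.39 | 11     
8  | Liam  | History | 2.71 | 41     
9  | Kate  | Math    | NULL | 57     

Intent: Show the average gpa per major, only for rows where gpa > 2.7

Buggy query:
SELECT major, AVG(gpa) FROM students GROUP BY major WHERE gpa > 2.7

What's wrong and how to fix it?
Bug: WHERE cannot follow GROUP BY

Fix: Place WHERE between FROM and GROUP BY

Corrected query:
SELECT major, AVG(gpa) FROM students WHERE gpa > 2.7 GROUP BY major

Result:
major   | AVG(gpa)
--------+---------
History | 2.84    
Math    | 3.175   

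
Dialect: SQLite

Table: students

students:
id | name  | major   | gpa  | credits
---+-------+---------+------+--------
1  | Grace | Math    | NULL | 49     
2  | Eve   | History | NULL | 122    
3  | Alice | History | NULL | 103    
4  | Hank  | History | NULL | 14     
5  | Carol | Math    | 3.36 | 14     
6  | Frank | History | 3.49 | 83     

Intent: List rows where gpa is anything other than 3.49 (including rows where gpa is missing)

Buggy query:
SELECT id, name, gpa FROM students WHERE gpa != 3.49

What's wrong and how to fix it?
Bug: 'gpa != 3.49' is unknown when gpa is NULL, so NULL rows are silently excluded

Fix: Handle NULL separately with IS NULL alongside the inequality

Corrected query:
SELECT id, name, gpa FROM students WHERE gpa != 3.49 OR gpa IS NULL

Result:
id | name  | gpa 
---+-------+-----
1  | Grace | NULL
2  | Eve   | NULL
3  | Alice | NULL
4  | Hank  | NULL
5  | Carol | 3.36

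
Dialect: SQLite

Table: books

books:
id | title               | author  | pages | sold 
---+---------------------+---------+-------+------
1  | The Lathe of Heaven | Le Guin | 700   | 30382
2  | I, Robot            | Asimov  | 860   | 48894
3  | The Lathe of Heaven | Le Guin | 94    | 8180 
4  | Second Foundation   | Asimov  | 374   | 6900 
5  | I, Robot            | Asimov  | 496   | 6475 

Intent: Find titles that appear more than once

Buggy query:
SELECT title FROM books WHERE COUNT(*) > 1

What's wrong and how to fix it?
Bug: COUNT(*) is an aggregate and cannot be used in WHERE

Fix: Group first, then use HAVING for the count condition

Corrected query:
SELECT title FROM books GROUP BY title HAVING COUNT(*) > 1

Result:
title              
-------------------
I, Robot           
The Lathe of Heaven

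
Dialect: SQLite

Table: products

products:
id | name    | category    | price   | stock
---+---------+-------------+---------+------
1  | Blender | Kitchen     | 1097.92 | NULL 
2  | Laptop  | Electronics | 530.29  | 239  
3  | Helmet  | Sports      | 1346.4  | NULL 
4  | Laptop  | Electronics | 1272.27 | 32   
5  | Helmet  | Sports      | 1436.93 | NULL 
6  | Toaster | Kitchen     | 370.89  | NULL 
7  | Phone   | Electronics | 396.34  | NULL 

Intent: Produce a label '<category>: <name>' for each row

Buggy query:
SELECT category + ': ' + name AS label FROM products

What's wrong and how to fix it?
Bug: '+' is numeric addition; on text columns SQLite converts them to 0 instead of concatenating

Fix: Use the || operator for string concatenation

Corrected query:
SELECT category || ': ' || name AS label FROM products

Result:
label              
-------------------
Kitchen: Blender   
Electronics: Laptop
Sports: Helmet     
Electronics: Laptop
Sports: Helmet     
Kitchen: Toaster   
Electronics: Phone 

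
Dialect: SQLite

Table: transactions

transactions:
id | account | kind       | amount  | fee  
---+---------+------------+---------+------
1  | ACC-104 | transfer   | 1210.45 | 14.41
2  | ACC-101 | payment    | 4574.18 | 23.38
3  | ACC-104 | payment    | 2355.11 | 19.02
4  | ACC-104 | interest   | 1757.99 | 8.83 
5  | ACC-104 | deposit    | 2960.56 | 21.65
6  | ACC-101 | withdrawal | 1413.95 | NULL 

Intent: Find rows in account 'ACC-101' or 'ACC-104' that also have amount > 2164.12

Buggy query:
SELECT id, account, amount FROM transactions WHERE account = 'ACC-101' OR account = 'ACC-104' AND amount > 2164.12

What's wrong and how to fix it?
Bug: AND binds tighter than OR, so this parses as account = 'ACC-101' OR (account = 'ACC-104' AND amount > 2164.12)

Fix: Add parentheses around the OR so the AND applies to both alternatives

Corrected query:
SELECT id, account, amount FROM transactions WHERE (account = 'ACC-101' OR account = 'ACC-104') AND amount > 2164.12

Result:
id | account | amount 
---+---------+--------
2  | ACC-101 | 4574.18
3  | ACC-104 | 2355.11
5  | ACC-104 | 2960.56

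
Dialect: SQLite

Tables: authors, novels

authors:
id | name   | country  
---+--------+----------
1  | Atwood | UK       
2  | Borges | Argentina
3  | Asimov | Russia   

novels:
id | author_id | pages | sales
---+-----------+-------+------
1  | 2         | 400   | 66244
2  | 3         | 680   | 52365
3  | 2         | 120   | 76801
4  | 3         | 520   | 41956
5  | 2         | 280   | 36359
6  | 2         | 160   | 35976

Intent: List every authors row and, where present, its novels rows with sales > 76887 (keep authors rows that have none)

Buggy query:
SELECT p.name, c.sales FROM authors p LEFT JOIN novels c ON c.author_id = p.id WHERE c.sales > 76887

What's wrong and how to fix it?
Bug: A WHERE condition on the right-hand table after LEFT JOIN drops unmatched parents

Fix: Put 'c.sales > 76887' in the JOIN's ON clause instead of WHERE

Corrected query:
SELECT p.name, c.sales FROM authors p LEFT JOIN novels c ON c.author_id = p.id AND c.sales > 76887

Result:
name   | sales
-------+------
Atwood | NULL 
Borges | NULL 
Asimov | NULL 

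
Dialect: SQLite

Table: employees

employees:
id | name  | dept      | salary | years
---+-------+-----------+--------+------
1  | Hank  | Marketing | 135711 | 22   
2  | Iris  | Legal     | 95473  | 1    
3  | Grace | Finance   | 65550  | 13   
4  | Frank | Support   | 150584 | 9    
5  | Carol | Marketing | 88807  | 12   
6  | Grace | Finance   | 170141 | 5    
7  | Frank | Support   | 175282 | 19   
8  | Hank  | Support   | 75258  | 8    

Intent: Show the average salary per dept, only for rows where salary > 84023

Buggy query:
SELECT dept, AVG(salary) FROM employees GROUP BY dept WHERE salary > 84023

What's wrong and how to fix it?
Bug: WHERE cannot follow GROUP BY

Fix: Place WHERE between FROM and GROUP BY

Corrected query:
SELECT dept, AVG(salary) FROM employees WHERE salary > 84023 GROUP BY dept

Result:
dept      | AVG(salary)
----------+------------
Finance   | 170141     
Legal     | 95473      
Marketing | 112259     
Support   | 162933     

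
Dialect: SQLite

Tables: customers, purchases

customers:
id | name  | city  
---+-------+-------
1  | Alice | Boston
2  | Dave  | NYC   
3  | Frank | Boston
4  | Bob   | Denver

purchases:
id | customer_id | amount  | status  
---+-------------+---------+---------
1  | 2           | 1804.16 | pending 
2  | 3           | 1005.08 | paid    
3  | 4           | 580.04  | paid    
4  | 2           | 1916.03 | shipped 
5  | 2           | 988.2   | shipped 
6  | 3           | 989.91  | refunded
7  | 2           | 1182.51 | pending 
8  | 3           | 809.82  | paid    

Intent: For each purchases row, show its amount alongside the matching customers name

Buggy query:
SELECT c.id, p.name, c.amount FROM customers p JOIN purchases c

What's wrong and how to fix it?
Bug: Missing join condition: each purchases row is matched to all customers rows instead of just its own

Fix: Add ON c.customer_id = p.id to the JOIN

Corrected query:
SELECT c.id, p.name, c.amount FROM customers p JOIN purchases c ON c.customer_id = p.id

Result:
id | name  | amount 
---+-------+--------
1  | Dave  | 1804.16
2  | Frank | 1005.08
3  | Bob   | 580.04 
4  | Dave  | 1916.03
5  | Dave  | 988.2  
6  | Frank | 989.91 
7  | Dave  | 1182.51
8  | Frank | 809.82 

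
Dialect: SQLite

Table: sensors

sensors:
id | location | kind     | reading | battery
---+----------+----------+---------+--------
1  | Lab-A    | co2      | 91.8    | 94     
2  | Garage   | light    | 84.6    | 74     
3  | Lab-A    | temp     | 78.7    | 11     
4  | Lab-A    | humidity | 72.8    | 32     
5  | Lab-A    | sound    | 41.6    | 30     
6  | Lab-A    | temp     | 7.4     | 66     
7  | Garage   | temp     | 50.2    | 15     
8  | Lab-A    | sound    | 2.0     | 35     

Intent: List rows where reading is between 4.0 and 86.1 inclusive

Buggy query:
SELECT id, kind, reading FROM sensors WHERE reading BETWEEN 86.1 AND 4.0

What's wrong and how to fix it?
Bug: BETWEEN expects the lower bound first; with 86.1 AND 4.0 the range is empty

Fix: Write BETWEEN 4.0 AND 86.1

Corrected query:
SELECT id, kind, reading FROM sensors WHERE reading BETWEEN 4.0 AND 86.1

Result:
id | kind     | reading
---+----------+--------
2  | light    | 84.6   
3  | temp     | 78.7   
4  | humidity | 72.8   
5  | sound    | 41.6   
6  | temp     | 7.4    
7  | temp     | 50.2   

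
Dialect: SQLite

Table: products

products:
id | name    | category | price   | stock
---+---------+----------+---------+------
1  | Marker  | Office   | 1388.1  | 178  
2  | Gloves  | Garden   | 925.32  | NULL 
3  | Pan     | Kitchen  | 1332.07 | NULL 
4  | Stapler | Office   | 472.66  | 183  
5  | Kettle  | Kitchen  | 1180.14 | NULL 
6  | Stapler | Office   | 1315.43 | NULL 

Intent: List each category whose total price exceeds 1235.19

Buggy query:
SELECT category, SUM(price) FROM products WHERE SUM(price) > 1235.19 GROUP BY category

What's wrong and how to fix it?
Bug: SUM(price) is an aggregate, but WHERE filters rows before aggregation

Fix: Move the aggregate condition to a HAVING clause

Corrected query:
SELECT category, SUM(price) FROM products GROUP BY category HAVING SUM(price) > 1235.19

Result:
category | SUM(price)
---------+-----------
Kitchen  | 2512.21   
Office   | 3176.19   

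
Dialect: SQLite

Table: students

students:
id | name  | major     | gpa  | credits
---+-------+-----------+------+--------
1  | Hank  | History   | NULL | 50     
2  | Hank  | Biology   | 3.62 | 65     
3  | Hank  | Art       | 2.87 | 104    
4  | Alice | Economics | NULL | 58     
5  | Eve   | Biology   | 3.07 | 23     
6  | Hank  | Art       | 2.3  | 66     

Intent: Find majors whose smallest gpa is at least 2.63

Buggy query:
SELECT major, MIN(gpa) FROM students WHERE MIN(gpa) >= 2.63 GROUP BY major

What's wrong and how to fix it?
Bug: MIN() in WHERE is a misuse of aggregate

Fix: Use HAVING for the per-group MIN condition

Corrected query:
SELECT major, MIN(gpa) FROM students GROUP BY major HAVING MIN(gpa) >= 2.63

Result:
major   | MIN(gpa)
--------+---------
Biology | 3.07    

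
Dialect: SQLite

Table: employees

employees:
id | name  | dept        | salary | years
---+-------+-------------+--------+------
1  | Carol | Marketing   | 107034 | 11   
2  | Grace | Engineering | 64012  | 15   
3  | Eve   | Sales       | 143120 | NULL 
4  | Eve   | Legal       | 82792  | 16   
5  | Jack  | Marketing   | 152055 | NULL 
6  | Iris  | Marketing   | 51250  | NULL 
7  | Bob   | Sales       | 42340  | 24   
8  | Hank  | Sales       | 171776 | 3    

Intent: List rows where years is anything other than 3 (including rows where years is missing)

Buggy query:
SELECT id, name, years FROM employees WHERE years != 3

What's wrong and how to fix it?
Bug: 'years != 3' is unknown when years is NULL, so NULL rows are silently excluded

Fix: Handle NULL separately with IS NULL alongside the inequality

Corrected query:
SELECT id, name, years FROM employees WHERE years != 3 OR years IS NULL

Result:
id | name  | years
---+-------+------
1  | Carol | 11   
2  | Grace | 15   
3  | Eve   | NULL 
4  | Eve   | 16   
5  | Jack  | NULL 
6  | Iris  | NULL 
7  | Bob   | 24   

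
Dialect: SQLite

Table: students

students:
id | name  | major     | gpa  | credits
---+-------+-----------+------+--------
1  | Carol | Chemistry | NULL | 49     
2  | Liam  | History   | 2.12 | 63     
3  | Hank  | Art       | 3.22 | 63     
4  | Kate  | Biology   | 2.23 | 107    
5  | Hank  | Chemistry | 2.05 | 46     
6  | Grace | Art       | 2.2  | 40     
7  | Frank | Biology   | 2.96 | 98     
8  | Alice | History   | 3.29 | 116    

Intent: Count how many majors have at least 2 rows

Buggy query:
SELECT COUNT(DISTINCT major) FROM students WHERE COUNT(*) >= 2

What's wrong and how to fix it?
Bug: COUNT(*) cannot appear in WHERE; the per-group count doesn't exist yet

Fix: Use a subquery that GROUPs and filters with HAVING, then count its rows

Corrected query:
SELECT COUNT(*) FROM (SELECT major FROM students GROUP BY major HAVING COUNT(*) >= 2)

Result:
COUNT(*)
--------
4       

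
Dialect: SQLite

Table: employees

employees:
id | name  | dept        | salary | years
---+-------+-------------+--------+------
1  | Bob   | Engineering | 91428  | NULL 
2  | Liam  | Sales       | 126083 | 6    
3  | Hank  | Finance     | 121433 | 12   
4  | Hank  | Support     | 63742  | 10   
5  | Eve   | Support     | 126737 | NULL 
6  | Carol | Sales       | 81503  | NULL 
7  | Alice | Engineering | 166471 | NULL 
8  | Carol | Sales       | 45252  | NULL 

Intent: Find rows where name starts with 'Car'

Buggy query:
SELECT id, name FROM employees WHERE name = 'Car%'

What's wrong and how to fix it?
Bug: '=' compares the literal string including the % character; pattern matching needs LIKE

Fix: Use LIKE for wildcard pattern matching

Corrected query:
SELECT id, name FROM employees WHERE name LIKE 'Car%'

Result:
id | name 
---+------
6  | Carol
8  | Carol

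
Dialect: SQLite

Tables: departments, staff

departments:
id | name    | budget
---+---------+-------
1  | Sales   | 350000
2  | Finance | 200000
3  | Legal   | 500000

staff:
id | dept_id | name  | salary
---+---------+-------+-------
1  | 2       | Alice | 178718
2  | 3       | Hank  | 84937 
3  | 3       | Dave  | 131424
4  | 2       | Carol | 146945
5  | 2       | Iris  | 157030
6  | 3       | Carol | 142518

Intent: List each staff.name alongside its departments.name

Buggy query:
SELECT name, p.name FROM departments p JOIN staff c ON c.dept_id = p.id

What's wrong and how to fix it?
Bug: 'name' exists in both joined tables, so the database can't tell which one is meant

Fix: Prefix ambiguous columns with the table alias

Corrected query:
SELECT c.name, p.name FROM departments p JOIN staff c ON c.dept_id = p.id

Result:
name  | name   
------+--------
Alice | Finance
Hank  | Legal  
Dave  | Legal  
Carol | Finance
Iris  | Finance
Carol | Legal  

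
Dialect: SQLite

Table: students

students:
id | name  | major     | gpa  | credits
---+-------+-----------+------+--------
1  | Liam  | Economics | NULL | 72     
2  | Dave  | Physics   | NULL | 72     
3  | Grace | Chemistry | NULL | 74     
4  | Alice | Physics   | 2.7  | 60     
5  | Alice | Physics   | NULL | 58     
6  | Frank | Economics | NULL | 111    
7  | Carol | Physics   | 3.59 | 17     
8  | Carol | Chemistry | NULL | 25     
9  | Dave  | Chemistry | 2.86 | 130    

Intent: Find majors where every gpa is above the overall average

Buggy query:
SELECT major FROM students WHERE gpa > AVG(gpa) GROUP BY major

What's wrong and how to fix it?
Bug: AVG() is an aggregate; it can't sit directly in WHERE

Fix: Compute the overall average in a scalar subquery and compare each group's MIN against it in HAVING

Corrected query:
SELECT major FROM students GROUP BY major HAVING MIN(gpa) > (SELECT AVG(gpa) FROM students)

Result:
(no rows)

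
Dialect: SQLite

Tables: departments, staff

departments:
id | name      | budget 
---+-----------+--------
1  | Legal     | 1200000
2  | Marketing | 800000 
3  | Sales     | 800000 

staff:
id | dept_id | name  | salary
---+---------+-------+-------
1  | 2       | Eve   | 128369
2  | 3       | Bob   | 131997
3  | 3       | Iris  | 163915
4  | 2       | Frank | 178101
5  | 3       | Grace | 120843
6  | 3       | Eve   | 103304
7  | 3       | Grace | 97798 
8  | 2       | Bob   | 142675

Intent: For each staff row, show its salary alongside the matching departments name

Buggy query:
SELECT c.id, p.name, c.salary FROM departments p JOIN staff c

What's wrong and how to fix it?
Bug: JOIN with no ON clause produces a cartesian product; every staff row pairs with every departments row

Fix: Add ON c.dept_id = p.id to the JOIN

Corrected query:
SELECT c.id, p.name, c.salary FROM departments p JOIN staff c ON c.dept_id = p.id

Result:
id | name      | salary
---+-----------+-------
1  | Marketing | 128369
2  | Sales     | 131997
3  | Sales     | 163915
4  | Marketing | 178101
5  | Sales     | 120843
6  | Sales     | 103304
7  | Sales     | 97798 
8  | Marketing | 142675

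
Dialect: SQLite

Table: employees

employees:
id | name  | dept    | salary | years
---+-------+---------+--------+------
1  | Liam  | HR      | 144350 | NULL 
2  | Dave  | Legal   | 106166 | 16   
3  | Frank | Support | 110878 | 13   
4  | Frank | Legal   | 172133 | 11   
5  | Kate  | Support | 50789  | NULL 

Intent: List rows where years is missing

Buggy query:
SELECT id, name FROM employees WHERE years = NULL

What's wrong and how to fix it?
Bug: Comparing to NULL with '=' never matches; NULL = NULL is unknown, not true

Fix: Replace '= NULL' with 'IS NULL'

Corrected query:
SELECT id, name FROM employees WHERE years IS NULL

Result:
id | name
---+-----
1  | Liam
5  | Kate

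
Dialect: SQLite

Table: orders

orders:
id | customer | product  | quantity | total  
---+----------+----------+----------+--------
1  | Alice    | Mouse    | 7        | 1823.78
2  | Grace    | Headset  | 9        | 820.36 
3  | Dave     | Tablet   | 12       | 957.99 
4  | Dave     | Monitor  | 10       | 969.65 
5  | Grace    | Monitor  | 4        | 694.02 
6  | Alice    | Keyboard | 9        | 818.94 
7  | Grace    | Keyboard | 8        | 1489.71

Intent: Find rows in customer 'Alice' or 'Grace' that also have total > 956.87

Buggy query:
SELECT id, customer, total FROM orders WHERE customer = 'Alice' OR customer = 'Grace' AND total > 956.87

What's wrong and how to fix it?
Bug: Without parentheses, AND is evaluated before OR, so the total filter only applies to the 'Grace' branch

Fix: Group the OR with parentheses (or use IN), then AND the threshold

Corrected query:
SELECT id, customer, total FROM orders WHERE (customer = 'Alice' OR customer = 'Grace') AND total > 956.87

Result:
id | customer | total  
---+----------+--------
1  | Alice    | 1823.78
7  | Grace    | 1489.71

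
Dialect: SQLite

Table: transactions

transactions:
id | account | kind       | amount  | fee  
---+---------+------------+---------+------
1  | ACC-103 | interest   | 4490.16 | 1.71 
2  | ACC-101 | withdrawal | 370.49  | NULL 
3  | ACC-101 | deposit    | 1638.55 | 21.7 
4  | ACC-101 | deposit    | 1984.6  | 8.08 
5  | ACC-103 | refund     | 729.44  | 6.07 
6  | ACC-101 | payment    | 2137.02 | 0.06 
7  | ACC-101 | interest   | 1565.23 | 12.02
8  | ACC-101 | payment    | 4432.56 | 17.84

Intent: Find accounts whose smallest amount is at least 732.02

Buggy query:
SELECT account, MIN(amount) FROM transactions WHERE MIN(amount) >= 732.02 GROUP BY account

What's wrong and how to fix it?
Bug: MIN() in WHERE is a misuse of aggregate

Fix: Use HAVING for the per-group MIN condition

Corrected query:
SELECT account, MIN(amount) FROM transactions GROUP BY account HAVING MIN(amount) >= 732.02

Result:
(no rows)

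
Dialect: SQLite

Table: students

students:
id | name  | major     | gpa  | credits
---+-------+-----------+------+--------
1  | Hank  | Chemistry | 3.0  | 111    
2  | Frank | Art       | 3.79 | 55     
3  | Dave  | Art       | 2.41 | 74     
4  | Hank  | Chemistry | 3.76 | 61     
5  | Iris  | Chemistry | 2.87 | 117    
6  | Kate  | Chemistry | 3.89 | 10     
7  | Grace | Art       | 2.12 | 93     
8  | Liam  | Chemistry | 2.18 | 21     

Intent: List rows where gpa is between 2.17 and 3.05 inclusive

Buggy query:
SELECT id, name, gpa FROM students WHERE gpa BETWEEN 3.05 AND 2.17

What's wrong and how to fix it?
Bug: The bounds are reversed; BETWEEN a AND b requires a <= b to match anything

Fix: Swap the bounds so the smaller value comes first

Corrected query:
SELECT id, name, gpa FROM students WHERE gpa BETWEEN 2.17 AND 3.05

Result:
id | name | gpa 
---+------+-----
1  | Hank | 3   
3  | Dave | 2.41
5  | Iris | 2.87
8  | Liam | 2.18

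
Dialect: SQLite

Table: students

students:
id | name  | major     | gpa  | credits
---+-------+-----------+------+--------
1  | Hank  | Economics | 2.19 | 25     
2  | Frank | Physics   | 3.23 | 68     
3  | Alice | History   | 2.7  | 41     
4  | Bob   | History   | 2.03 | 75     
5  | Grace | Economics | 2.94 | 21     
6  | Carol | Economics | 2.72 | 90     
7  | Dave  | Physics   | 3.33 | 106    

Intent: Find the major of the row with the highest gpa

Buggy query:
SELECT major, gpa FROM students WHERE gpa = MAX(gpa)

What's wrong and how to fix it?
Bug: MAX(gpa) is an aggregate and cannot be used directly in WHERE

Fix: Wrap MAX in a scalar subquery so WHERE compares against a single value

Corrected query:
SELECT major, gpa FROM students WHERE gpa = (SELECT MAX(gpa) FROM students)

Result:
major   | gpa 
--------+-----
Physics | 3.33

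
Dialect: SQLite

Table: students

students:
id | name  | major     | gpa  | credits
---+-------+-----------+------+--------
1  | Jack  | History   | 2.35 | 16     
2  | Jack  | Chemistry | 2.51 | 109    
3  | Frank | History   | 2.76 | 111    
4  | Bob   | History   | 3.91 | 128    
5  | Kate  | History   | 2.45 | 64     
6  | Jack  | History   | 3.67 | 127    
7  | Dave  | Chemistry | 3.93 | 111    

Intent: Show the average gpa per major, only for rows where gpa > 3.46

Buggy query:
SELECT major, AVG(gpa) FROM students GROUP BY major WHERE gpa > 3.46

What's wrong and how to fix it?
Bug: WHERE cannot follow GROUP BY

Fix: Place WHERE between FROM and GROUP BY

Corrected query:
SELECT major, AVG(gpa) FROM students WHERE gpa > 3.46 GROUP BY major

Result:
major     | AVG(gpa)
----------+---------
Chemistry | 3.93    
History   | 3.79    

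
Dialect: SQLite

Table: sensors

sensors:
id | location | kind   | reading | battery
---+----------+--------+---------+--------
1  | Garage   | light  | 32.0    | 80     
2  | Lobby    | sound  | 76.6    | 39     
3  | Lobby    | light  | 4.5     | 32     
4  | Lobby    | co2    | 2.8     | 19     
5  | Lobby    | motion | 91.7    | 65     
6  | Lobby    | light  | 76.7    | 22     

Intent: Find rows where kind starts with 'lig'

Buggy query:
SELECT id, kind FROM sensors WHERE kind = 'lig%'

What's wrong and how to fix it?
Bug: Wildcards only work with LIKE; '=' treats '%' as a literal character

Fix: Use LIKE for wildcard pattern matching

Corrected query:
SELECT id, kind FROM sensors WHERE kind LIKE 'lig%'

Result:
id | kind 
---+------
1  | light
3  | light
6  | light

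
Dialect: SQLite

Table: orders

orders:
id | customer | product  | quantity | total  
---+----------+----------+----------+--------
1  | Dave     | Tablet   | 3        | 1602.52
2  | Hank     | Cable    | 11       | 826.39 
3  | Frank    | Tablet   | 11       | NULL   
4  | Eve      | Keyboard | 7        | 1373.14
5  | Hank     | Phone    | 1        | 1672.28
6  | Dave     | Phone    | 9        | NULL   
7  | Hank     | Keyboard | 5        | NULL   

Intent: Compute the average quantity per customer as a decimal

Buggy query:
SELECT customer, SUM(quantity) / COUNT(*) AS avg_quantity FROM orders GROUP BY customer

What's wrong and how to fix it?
Bug: Both operands are integers, so '/' performs integer division and truncates

Fix: Cast one side to REAL so the division keeps the fractional part

Corrected query:
SELECT customer, SUM(quantity) * 1.0 / COUNT(*) AS avg_quantity FROM orders GROUP BY customer

Result:
customer | avg_quantity
---------+-------------
Dave     | 6           
Eve      | 7           
Frank    | 11          
Hank     | 5.666667    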